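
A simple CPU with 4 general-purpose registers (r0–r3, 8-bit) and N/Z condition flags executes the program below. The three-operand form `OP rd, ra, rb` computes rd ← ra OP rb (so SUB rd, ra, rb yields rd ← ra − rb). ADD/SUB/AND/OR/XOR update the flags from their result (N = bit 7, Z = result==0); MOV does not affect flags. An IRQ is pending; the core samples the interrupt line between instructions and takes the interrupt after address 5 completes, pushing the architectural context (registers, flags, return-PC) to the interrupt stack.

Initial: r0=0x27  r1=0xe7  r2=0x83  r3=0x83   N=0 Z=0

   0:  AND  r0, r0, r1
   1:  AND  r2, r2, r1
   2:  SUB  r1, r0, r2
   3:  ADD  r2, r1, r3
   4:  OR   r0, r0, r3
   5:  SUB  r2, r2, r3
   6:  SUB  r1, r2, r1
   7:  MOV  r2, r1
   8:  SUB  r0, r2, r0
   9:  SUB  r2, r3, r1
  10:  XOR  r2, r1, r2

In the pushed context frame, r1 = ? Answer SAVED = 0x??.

after  0: r0=0x27 r1=0xe7 r2=0x83 r3=0x83  N=0 Z=0
after  1: r0=0x27 r1=0xe7 r2=0x83 r3=0x83  N=1 Z=0
after  2: r0=0x27 r1=0xa4 r2=0x83 r3=0x83  N=1 Z=0
after  3: r0=0x27 r1=0xa4 r2=0x27 r3=0x83  N=0 Z=0
after  4: r0=0xa7 r1=0xa4 r2=0x27 r3=0x83  N=1 Z=0
after  5: r0=0xa7 r1=0xa4 r2=0xa4 r3=0x83  N=1 Z=0
-- IRQ taken; context saved, return-PC = 6 --

SAVED = 0xa4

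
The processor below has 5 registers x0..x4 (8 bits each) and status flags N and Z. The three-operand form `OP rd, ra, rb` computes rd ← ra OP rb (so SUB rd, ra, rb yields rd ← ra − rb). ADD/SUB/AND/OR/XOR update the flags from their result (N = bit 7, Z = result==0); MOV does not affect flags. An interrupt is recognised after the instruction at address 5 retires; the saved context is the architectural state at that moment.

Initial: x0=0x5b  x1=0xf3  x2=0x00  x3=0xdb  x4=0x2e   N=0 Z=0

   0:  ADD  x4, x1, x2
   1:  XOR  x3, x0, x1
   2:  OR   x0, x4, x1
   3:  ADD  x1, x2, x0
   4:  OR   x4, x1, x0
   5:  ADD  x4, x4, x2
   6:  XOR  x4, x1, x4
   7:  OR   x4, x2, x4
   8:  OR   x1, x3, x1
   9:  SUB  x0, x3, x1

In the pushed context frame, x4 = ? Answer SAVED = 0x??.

after  0: x0=0x5b x1=0xf3 x2=0x00 x3=0xdb x4=0xf3  N=1 Z=0
after  1: x0=0x5b x1=0xf3 x2=0x00 x3=0xa8 x4=0xf3  N=1 Z=0
after  2: x0=0xf3 x1=0xf3 x2=0x00 x3=0xa8 x4=0xf3  N=1 Z=0
after  3: x0=0xf3 x1=0xf3 x2=0x00 x3=0xa8 x4=0xf3  N=1 Z=0
after  4: x0=0xf3 x1=0xf3 x2=0x00 x3=0xa8 x4=0xf3  N=1 Z=0
after  5: x0=0xf3 x1=0xf3 x2=0x00 x3=0xa8 x4=0xf3  N=1 Z=0
-- IRQ taken; context saved, return-PC = 6 --

SAVED = 0xf3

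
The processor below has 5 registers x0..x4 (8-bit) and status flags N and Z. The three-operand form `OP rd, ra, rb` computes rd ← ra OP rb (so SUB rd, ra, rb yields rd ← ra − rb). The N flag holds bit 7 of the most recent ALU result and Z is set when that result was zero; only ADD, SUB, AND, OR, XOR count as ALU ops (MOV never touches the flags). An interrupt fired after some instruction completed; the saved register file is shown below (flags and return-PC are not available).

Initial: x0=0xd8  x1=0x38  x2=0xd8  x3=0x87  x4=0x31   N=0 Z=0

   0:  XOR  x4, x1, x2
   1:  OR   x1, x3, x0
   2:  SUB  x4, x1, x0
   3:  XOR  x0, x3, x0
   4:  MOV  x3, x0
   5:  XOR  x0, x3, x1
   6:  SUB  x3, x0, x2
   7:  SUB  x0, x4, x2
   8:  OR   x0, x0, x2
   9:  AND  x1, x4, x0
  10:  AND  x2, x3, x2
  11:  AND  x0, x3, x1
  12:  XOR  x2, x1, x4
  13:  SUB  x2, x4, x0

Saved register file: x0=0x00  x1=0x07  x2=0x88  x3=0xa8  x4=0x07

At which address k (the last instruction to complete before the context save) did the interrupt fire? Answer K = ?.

K = 11

after  0: x0=0xd8 x1=0x38 x2=0xd8 x3=0x87 x4=0xe0  N=1 Z=0
after  1: x0=0xd8 x1=0xdf x2=0xd8 x3=0x87 x4=0xe0  N=1 Z=0
after  2: x0=0xd8 x1=0xdf x2=0xd8 x3=0x87 x4=0x07  N=0 Z=0
after  3: x0=0x5f x1=0xdf x2=0xd8 x3=0x87 x4=0x07  N=0 Z=0
after  4: x0=0x5f x1=0xdf x2=0xd8 x3=0x5f x4=0x07  N=0 Z=0
after  5: x0=0x80 x1=0xdf x2=0xd8 x3=0x5f x4=0x07  N=1 Z=0
after  6: x0=0x80 x1=0xdf x2=0xd8 x3=0xa8 x4=0x07  N=1 Z=0
after  7: x0=0x2f x1=0xdf x2=0xd8 x3=0xa8 x4=0x07  N=0 Z=0
after  8: x0=0xff x1=0xdf x2=0xd8 x3=0xa8 x4=0x07  N=1 Z=0
after  9: x0=0xff x1=0x07 x2=0xd8 x3=0xa8 x4=0x07  N=0 Z=0
after 10: x0=0xff x1=0x07 x2=0x88 x3=0xa8 x4=0x07  N=1 Z=0
after 11: x0=0x00 x1=0x07 x2=0x88 x3=0xa8 x4=0x07  N=0 Z=1
-- IRQ taken; context saved, return-PC = 12 --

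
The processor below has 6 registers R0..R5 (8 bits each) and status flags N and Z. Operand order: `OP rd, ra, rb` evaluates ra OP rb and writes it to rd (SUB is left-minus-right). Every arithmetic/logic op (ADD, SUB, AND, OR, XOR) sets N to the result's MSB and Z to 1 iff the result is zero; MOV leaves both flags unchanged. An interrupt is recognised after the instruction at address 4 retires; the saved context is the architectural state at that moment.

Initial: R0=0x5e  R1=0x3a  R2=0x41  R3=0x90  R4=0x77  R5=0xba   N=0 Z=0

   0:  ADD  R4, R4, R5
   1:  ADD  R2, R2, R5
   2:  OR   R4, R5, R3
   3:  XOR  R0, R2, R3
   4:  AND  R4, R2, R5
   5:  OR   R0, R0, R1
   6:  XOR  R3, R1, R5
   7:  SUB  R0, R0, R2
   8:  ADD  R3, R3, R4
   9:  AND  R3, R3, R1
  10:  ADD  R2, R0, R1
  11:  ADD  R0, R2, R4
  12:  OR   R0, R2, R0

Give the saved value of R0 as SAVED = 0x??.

after  0: R0=0x5e R1=0x3a R2=0x41 R3=0x90 R4=0x31 R5=0xba  N=0 Z=0
after  1: R0=0x5e R1=0x3a R2=0xfb R3=0x90 R4=0x31 R5=0xba  N=1 Z=0
after  2: R0=0x5e R1=0x3a R2=0xfb R3=0x90 R4=0xba R5=0xba  N=1 Z=0
after  3: R0=0x6b R1=0x3a R2=0xfb R3=0x90 R4=0xba R5=0xba  N=0 Z=0
after  4: R0=0x6b R1=0x3a R2=0xfb R3=0x90 R4=0xba R5=0xba  N=1 Z=0
-- IRQ taken; context saved, return-PC = 5 --

SAVED = 0x6b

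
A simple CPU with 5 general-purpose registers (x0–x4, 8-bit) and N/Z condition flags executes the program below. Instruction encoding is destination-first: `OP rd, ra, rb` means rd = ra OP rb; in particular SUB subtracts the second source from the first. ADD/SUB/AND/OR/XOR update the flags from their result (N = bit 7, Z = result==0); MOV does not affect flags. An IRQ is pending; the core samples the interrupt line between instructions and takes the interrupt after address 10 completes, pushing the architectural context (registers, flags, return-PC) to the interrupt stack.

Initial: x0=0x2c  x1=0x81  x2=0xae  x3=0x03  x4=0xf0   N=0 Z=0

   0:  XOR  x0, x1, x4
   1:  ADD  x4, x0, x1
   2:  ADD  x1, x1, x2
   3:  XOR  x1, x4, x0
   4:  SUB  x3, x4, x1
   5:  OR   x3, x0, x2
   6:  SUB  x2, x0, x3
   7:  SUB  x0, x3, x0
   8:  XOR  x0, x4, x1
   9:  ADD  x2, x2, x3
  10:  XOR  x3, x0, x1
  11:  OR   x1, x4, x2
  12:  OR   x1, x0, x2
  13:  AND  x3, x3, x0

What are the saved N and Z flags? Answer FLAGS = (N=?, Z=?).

FLAGS = (N=1, Z=0)

after  0: x0=0x71 x1=0x81 x2=0xae x3=0x03 x4=0xf0  N=0 Z=0
after  1: x0=0x71 x1=0x81 x2=0xae x3=0x03 x4=0xf2  N=1 Z=0
after  2: x0=0x71 x1=0x2f x2=0xae x3=0x03 x4=0xf2  N=0 Z=0
after  3: x0=0x71 x1=0x83 x2=0xae x3=0x03 x4=0xf2  N=1 Z=0
after  4: x0=0x71 x1=0x83 x2=0xae x3=0x6f x4=0xf2  N=0 Z=0
after  5: x0=0x71 x1=0x83 x2=0xae x3=0xff x4=0xf2  N=1 Z=0
after  6: x0=0x71 x1=0x83 x2=0x72 x3=0xff x4=0xf2  N=0 Z=0
after  7: x0=0x8e x1=0x83 x2=0x72 x3=0xff x4=0xf2  N=1 Z=0
after  8: x0=0x71 x1=0x83 x2=0x72 x3=0xff x4=0xf2  N=0 Z=0
after  9: x0=0x71 x1=0x83 x2=0x71 x3=0xff x4=0xf2  N=0 Z=0
after 10: x0=0x71 x1=0x83 x2=0x71 x3=0xf2 x4=0xf2  N=1 Z=0
-- IRQ taken; context saved, return-PC = 11 --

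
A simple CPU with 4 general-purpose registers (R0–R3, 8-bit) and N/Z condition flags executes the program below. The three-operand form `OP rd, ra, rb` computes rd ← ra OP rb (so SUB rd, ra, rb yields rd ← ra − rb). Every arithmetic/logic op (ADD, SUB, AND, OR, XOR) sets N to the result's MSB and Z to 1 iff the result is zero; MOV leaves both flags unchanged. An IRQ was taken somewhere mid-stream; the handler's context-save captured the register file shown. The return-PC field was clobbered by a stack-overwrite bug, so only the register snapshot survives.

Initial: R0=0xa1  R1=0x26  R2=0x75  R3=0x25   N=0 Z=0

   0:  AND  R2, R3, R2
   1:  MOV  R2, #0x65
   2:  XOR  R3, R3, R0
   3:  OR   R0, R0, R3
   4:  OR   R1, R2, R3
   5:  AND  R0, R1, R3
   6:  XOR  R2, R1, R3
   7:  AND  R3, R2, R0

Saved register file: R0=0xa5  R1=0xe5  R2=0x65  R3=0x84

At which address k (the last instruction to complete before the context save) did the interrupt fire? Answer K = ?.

after  0: R0=0xa1 R1=0x26 R2=0x25 R3=0x25  N=0 Z=0
after  1: R0=0xa1 R1=0x26 R2=0x65 R3=0x25  N=0 Z=0
after  2: R0=0xa1 R1=0x26 R2=0x65 R3=0x84  N=1 Z=0
after  3: R0=0xa5 R1=0x26 R2=0x65 R3=0x84  N=1 Z=0
after  4: R0=0xa5 R1=0xe5 R2=0x65 R3=0x84  N=1 Z=0
-- IRQ taken; context saved, return-PC = 5 --

K = 4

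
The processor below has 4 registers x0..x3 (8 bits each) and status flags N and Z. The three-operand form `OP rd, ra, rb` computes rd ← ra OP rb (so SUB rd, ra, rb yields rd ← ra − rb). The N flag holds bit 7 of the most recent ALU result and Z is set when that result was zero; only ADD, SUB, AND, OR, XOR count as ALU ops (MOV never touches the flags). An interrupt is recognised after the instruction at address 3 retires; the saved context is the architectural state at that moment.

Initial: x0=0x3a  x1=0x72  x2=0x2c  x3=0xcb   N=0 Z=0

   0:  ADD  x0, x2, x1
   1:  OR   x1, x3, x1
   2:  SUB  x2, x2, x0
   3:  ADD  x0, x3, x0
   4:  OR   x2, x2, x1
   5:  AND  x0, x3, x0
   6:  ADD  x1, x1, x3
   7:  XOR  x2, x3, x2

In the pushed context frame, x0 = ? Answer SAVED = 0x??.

after  0: x0=0x9e x1=0x72 x2=0x2c x3=0xcb  N=1 Z=0
after  1: x0=0x9e x1=0xfb x2=0x2c x3=0xcb  N=1 Z=0
after  2: x0=0x9e x1=0xfb x2=0x8e x3=0xcb  N=1 Z=0
after  3: x0=0x69 x1=0xfb x2=0x8e x3=0xcb  N=0 Z=0
-- IRQ taken; context saved, return-PC = 4 --

SAVED = 0x69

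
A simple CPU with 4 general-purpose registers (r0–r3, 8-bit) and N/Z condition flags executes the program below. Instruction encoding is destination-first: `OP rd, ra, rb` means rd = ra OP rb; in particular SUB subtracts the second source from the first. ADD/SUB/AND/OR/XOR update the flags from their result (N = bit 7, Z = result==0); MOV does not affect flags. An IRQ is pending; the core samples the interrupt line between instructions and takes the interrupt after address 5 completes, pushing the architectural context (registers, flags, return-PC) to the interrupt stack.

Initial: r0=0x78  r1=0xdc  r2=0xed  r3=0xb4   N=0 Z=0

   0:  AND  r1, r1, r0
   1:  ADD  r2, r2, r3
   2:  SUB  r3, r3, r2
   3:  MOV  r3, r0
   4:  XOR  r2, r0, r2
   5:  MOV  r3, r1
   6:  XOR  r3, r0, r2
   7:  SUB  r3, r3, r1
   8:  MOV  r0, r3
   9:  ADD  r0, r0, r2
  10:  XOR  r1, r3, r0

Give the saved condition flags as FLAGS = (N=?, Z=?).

FLAGS = (N=1, Z=0)

after  0: r0=0x78 r1=0x58 r2=0xed r3=0xb4  N=0 Z=0
after  1: r0=0x78 r1=0x58 r2=0xa1 r3=0xb4  N=1 Z=0
after  2: r0=0x78 r1=0x58 r2=0xa1 r3=0x13  N=0 Z=0
after  3: r0=0x78 r1=0x58 r2=0xa1 r3=0x78  N=0 Z=0
after  4: r0=0x78 r1=0x58 r2=0xd9 r3=0x78  N=1 Z=0
after  5: r0=0x78 r1=0x58 r2=0xd9 r3=0x58  N=1 Z=0
-- IRQ taken; context saved, return-PC = 6 --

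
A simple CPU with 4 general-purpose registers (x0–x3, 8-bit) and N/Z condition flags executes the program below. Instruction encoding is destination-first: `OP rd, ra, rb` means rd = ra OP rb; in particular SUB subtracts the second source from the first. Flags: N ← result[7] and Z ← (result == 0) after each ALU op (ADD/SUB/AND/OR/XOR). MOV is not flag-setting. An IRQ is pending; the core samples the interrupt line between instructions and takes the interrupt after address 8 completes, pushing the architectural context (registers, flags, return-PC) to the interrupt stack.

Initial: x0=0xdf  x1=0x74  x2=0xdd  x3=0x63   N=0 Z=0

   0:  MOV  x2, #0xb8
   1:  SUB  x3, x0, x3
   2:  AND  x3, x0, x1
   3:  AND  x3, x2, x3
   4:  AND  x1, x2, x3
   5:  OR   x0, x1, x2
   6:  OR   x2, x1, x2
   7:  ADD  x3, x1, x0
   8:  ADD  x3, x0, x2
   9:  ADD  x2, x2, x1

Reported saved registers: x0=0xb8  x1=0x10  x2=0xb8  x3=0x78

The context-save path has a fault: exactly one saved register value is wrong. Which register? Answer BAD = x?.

BAD = x3

after  0: x0=0xdf x1=0x74 x2=0xb8 x3=0x63  N=0 Z=0
after  1: x0=0xdf x1=0x74 x2=0xb8 x3=0x7c  N=0 Z=0
after  2: x0=0xdf x1=0x74 x2=0xb8 x3=0x54  N=0 Z=0
after  3: x0=0xdf x1=0x74 x2=0xb8 x3=0x10  N=0 Z=0
after  4: x0=0xdf x1=0x10 x2=0xb8 x3=0x10  N=0 Z=0
after  5: x0=0xb8 x1=0x10 x2=0xb8 x3=0x10  N=1 Z=0
after  6: x0=0xb8 x1=0x10 x2=0xb8 x3=0x10  N=1 Z=0
after  7: x0=0xb8 x1=0x10 x2=0xb8 x3=0xc8  N=1 Z=0
after  8: x0=0xb8 x1=0x10 x2=0xb8 x3=0x70  N=0 Z=0
-- IRQ taken; context saved, return-PC = 9 --
mismatch: x3: reported 0x78 vs actual 0x70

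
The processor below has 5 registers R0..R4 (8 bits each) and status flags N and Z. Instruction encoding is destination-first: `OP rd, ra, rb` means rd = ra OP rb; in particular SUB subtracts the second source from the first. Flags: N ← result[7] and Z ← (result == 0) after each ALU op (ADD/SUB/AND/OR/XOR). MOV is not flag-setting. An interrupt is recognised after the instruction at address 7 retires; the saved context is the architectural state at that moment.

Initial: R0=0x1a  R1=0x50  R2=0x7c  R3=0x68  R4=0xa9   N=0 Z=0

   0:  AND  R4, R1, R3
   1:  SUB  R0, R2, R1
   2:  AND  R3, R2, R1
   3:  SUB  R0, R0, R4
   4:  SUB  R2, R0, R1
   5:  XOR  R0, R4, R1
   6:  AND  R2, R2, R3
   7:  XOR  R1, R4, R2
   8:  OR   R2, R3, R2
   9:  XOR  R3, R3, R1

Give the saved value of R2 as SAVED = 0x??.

SAVED = 0x10

after  0: R0=0x1a R1=0x50 R2=0x7c R3=0x68 R4=0x40  N=0 Z=0
after  1: R0=0x2c R1=0x50 R2=0x7c R3=0x68 R4=0x40  N=0 Z=0
after  2: R0=0x2c R1=0x50 R2=0x7c R3=0x50 R4=0x40  N=0 Z=0
after  3: R0=0xec R1=0x50 R2=0x7c R3=0x50 R4=0x40  N=1 Z=0
after  4: R0=0xec R1=0x50 R2=0x9c R3=0x50 R4=0x40  N=1 Z=0
after  5: R0=0x10 R1=0x50 R2=0x9c R3=0x50 R4=0x40  N=0 Z=0
after  6: R0=0x10 R1=0x50 R2=0x10 R3=0x50 R4=0x40  N=0 Z=0
after  7: R0=0x10 R1=0x50 R2=0x10 R3=0x50 R4=0x40  N=0 Z=0
-- IRQ taken; context saved, return-PC = 8 --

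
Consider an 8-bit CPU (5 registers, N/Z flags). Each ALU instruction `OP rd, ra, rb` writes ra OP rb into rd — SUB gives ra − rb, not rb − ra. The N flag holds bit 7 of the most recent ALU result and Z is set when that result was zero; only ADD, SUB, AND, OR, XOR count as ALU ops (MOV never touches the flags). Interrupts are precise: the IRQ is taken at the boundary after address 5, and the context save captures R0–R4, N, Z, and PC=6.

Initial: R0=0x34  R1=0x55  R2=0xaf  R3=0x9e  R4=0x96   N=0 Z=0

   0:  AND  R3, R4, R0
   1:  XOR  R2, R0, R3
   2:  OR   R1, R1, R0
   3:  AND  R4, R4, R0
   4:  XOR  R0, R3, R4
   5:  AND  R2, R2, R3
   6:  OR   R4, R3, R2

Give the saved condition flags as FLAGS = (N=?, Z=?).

FLAGS = (N=0, Z=1)

after  0: R0=0x34 R1=0x55 R2=0xaf R3=0x14 R4=0x96  N=0 Z=0
after  1: R0=0x34 R1=0x55 R2=0x20 R3=0x14 R4=0x96  N=0 Z=0
after  2: R0=0x34 R1=0x75 R2=0x20 R3=0x14 R4=0x96  N=0 Z=0
after  3: R0=0x34 R1=0x75 R2=0x20 R3=0x14 R4=0x14  N=0 Z=0
after  4: R0=0x00 R1=0x75 R2=0x20 R3=0x14 R4=0x14  N=0 Z=1
after  5: R0=0x00 R1=0x75 R2=0x00 R3=0x14 R4=0x14  N=0 Z=1
-- IRQ taken; context saved, return-PC = 6 --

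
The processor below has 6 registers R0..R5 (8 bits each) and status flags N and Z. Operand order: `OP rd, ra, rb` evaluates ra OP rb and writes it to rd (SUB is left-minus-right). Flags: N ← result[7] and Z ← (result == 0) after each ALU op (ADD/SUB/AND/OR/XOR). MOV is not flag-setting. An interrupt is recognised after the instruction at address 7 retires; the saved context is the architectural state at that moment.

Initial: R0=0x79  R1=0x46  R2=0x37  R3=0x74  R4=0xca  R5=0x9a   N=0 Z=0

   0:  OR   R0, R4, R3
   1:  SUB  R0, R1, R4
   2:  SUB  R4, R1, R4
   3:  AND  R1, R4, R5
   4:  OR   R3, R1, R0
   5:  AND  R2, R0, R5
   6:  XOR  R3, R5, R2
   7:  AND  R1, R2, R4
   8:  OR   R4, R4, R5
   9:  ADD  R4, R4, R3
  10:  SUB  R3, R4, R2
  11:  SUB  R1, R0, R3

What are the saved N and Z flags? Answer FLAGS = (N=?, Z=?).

FLAGS = (N=0, Z=0)

after  0: R0=0xfe R1=0x46 R2=0x37 R3=0x74 R4=0xca R5=0x9a  N=1 Z=0
after  1: R0=0x7c R1=0x46 R2=0x37 R3=0x74 R4=0xca R5=0x9a  N=0 Z=0
after  2: R0=0x7c R1=0x46 R2=0x37 R3=0x74 R4=0x7c R5=0x9a  N=0 Z=0
after  3: R0=0x7c R1=0x18 R2=0x37 R3=0x74 R4=0x7c R5=0x9a  N=0 Z=0
after  4: R0=0x7c R1=0x18 R2=0x37 R3=0x7c R4=0x7c R5=0x9a  N=0 Z=0
after  5: R0=0x7c R1=0x18 R2=0x18 R3=0x7c R4=0x7c R5=0x9a  N=0 Z=0
after  6: R0=0x7c R1=0x18 R2=0x18 R3=0x82 R4=0x7c R5=0x9a  N=1 Z=0
after  7: R0=0x7c R1=0x18 R2=0x18 R3=0x82 R4=0x7c R5=0x9a  N=0 Z=0
-- IRQ taken; context saved, return-PC = 8 --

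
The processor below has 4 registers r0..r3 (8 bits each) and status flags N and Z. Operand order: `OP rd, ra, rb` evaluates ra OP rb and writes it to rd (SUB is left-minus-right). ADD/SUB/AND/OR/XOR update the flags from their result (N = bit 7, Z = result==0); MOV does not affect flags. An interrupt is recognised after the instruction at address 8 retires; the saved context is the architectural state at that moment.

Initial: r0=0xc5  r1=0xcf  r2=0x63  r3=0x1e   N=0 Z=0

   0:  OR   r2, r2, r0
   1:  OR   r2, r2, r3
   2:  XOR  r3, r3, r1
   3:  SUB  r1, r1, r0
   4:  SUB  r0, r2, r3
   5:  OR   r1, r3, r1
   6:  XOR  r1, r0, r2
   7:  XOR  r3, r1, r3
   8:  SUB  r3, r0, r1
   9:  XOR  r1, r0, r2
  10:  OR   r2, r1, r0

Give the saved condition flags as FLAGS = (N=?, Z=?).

after  0: r0=0xc5 r1=0xcf r2=0xe7 r3=0x1e  N=1 Z=0
after  1: r0=0xc5 r1=0xcf r2=0xff r3=0x1e  N=1 Z=0
after  2: r0=0xc5 r1=0xcf r2=0xff r3=0xd1  N=1 Z=0
after  3: r0=0xc5 r1=0x0a r2=0xff r3=0xd1  N=0 Z=0
after  4: r0=0x2e r1=0x0a r2=0xff r3=0xd1  N=0 Z=0
after  5: r0=0x2e r1=0xdb r2=0xff r3=0xd1  N=1 Z=0
after  6: r0=0x2e r1=0xd1 r2=0xff r3=0xd1  N=1 Z=0
after  7: r0=0x2e r1=0xd1 r2=0xff r3=0x00  N=0 Z=1
after  8: r0=0x2e r1=0xd1 r2=0xff r3=0x5d  N=0 Z=0
-- IRQ taken; context saved, return-PC = 9 --

FLAGS = (N=0, Z=0)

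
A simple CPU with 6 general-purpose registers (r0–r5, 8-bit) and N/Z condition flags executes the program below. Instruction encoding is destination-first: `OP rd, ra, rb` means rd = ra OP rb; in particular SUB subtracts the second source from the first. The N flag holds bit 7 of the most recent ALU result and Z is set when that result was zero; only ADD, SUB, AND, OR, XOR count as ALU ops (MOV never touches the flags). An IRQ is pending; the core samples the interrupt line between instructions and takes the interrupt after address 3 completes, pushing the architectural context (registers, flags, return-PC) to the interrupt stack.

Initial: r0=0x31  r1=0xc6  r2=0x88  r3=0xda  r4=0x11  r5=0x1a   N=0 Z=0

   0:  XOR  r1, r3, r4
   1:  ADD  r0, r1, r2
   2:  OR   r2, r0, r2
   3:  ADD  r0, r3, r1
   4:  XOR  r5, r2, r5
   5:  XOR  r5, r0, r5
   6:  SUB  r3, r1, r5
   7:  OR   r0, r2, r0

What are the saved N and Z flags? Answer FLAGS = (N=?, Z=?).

after  0: r0=0x31 r1=0xcb r2=0x88 r3=0xda r4=0x11 r5=0x1a  N=1 Z=0
after  1: r0=0x53 r1=0xcb r2=0x88 r3=0xda r4=0x11 r5=0x1a  N=0 Z=0
after  2: r0=0x53 r1=0xcb r2=0xdb r3=0xda r4=0x11 r5=0x1a  N=1 Z=0
after  3: r0=0xa5 r1=0xcb r2=0xdb r3=0xda r4=0x11 r5=0x1a  N=1 Z=0
-- IRQ taken; context saved, return-PC = 4 --

FLAGS = (N=1, Z=0)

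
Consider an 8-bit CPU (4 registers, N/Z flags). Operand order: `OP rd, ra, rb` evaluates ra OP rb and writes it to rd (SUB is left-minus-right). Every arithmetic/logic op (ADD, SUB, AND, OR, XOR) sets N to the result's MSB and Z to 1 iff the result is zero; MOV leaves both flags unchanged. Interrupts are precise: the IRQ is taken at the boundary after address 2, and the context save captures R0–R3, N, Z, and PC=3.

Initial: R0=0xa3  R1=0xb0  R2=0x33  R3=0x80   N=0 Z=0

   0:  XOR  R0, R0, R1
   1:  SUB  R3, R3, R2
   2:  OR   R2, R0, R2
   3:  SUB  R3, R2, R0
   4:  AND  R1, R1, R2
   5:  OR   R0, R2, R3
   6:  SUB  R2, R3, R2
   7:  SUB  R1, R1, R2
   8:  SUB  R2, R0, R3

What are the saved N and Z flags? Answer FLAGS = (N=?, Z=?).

FLAGS = (N=0, Z=0)

after  0: R0=0x13 R1=0xb0 R2=0x33 R3=0x80  N=0 Z=0
after  1: R0=0x13 R1=0xb0 R2=0x33 R3=0x4d  N=0 Z=0
after  2: R0=0x13 R1=0xb0 R2=0x33 R3=0x4d  N=0 Z=0
-- IRQ taken; context saved, return-PC = 3 --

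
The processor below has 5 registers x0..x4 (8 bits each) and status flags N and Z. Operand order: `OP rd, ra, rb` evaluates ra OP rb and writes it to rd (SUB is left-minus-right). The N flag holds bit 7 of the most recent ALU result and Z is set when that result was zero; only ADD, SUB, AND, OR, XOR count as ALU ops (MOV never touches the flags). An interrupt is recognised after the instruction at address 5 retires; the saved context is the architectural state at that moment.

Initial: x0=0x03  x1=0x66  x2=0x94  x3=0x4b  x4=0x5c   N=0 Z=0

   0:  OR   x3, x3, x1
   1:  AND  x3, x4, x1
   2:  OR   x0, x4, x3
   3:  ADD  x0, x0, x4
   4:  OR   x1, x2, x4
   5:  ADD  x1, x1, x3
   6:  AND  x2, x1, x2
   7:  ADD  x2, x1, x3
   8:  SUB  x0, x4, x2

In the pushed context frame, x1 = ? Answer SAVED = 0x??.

after  0: x0=0x03 x1=0x66 x2=0x94 x3=0x6f x4=0x5c  N=0 Z=0
after  1: x0=0x03 x1=0x66 x2=0x94 x3=0x44 x4=0x5c  N=0 Z=0
after  2: x0=0x5c x1=0x66 x2=0x94 x3=0x44 x4=0x5c  N=0 Z=0
after  3: x0=0xb8 x1=0x66 x2=0x94 x3=0x44 x4=0x5c  N=1 Z=0
after  4: x0=0xb8 x1=0xdc x2=0x94 x3=0x44 x4=0x5c  N=1 Z=0
after  5: x0=0xb8 x1=0x20 x2=0x94 x3=0x44 x4=0x5c  N=0 Z=0
-- IRQ taken; context saved, return-PC = 6 --

SAVED = 0x20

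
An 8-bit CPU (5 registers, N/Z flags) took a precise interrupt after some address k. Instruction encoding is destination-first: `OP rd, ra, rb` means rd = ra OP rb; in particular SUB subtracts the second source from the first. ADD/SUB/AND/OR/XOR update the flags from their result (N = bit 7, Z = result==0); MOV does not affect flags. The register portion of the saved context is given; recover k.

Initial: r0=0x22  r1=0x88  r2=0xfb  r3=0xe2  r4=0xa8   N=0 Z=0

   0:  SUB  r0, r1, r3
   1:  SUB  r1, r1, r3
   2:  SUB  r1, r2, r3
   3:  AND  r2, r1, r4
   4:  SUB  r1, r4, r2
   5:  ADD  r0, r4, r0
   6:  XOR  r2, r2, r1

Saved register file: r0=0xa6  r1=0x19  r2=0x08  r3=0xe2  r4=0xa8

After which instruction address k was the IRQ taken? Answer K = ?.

K = 3

after  0: r0=0xa6 r1=0x88 r2=0xfb r3=0xe2 r4=0xa8  N=1 Z=0
after  1: r0=0xa6 r1=0xa6 r2=0xfb r3=0xe2 r4=0xa8  N=1 Z=0
after  2: r0=0xa6 r1=0x19 r2=0xfb r3=0xe2 r4=0xa8  N=0 Z=0
after  3: r0=0xa6 r1=0x19 r2=0x08 r3=0xe2 r4=0xa8  N=0 Z=0
-- IRQ taken; context saved, return-PC = 4 --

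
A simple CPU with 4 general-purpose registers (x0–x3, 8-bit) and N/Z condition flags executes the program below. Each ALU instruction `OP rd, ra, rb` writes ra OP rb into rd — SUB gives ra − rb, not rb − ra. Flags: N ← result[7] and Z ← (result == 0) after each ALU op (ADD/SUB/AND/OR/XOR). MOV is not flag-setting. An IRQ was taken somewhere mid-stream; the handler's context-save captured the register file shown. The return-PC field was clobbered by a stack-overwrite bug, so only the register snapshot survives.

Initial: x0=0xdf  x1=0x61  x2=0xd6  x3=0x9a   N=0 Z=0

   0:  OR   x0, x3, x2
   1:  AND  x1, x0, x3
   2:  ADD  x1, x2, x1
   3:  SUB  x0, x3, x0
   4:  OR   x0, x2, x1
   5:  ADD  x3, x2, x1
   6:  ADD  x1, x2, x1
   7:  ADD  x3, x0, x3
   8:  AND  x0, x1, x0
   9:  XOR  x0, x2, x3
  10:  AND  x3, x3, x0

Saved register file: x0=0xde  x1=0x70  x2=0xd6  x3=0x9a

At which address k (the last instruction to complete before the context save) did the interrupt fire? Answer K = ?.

after  0: x0=0xde x1=0x61 x2=0xd6 x3=0x9a  N=1 Z=0
after  1: x0=0xde x1=0x9a x2=0xd6 x3=0x9a  N=1 Z=0
after  2: x0=0xde x1=0x70 x2=0xd6 x3=0x9a  N=0 Z=0
-- IRQ taken; context saved, return-PC = 3 --

K = 2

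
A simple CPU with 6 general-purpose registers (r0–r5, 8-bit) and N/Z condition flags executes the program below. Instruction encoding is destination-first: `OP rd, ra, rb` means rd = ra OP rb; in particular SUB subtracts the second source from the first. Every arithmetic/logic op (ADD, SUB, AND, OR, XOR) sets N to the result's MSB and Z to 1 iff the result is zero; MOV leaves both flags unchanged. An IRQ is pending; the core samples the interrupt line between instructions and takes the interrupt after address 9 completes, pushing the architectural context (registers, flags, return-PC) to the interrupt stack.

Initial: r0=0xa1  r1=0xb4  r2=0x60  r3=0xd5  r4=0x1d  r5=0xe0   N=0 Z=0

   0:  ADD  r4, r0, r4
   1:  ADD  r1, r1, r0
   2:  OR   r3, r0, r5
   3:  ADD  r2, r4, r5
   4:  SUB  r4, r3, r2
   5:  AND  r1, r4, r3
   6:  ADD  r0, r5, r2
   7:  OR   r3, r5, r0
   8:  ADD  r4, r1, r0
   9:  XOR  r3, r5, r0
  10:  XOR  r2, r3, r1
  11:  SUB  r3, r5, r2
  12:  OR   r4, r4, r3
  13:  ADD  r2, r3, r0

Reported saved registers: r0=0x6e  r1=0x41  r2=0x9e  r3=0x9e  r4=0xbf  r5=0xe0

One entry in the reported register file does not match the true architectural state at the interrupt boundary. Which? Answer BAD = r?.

after  0: r0=0xa1 r1=0xb4 r2=0x60 r3=0xd5 r4=0xbe r5=0xe0  N=1 Z=0
after  1: r0=0xa1 r1=0x55 r2=0x60 r3=0xd5 r4=0xbe r5=0xe0  N=0 Z=0
after  2: r0=0xa1 r1=0x55 r2=0x60 r3=0xe1 r4=0xbe r5=0xe0  N=1 Z=0
after  3: r0=0xa1 r1=0x55 r2=0x9e r3=0xe1 r4=0xbe r5=0xe0  N=1 Z=0
after  4: r0=0xa1 r1=0x55 r2=0x9e r3=0xe1 r4=0x43 r5=0xe0  N=0 Z=0
after  5: r0=0xa1 r1=0x41 r2=0x9e r3=0xe1 r4=0x43 r5=0xe0  N=0 Z=0
after  6: r0=0x7e r1=0x41 r2=0x9e r3=0xe1 r4=0x43 r5=0xe0  N=0 Z=0
after  7: r0=0x7e r1=0x41 r2=0x9e r3=0xfe r4=0x43 r5=0xe0  N=1 Z=0
after  8: r0=0x7e r1=0x41 r2=0x9e r3=0xfe r4=0xbf r5=0xe0  N=1 Z=0
after  9: r0=0x7e r1=0x41 r2=0x9e r3=0x9e r4=0xbf r5=0xe0  N=1 Z=0
-- IRQ taken; context saved, return-PC = 10 --
mismatch: r0: reported 0x6e vs actual 0x7e

BAD = r0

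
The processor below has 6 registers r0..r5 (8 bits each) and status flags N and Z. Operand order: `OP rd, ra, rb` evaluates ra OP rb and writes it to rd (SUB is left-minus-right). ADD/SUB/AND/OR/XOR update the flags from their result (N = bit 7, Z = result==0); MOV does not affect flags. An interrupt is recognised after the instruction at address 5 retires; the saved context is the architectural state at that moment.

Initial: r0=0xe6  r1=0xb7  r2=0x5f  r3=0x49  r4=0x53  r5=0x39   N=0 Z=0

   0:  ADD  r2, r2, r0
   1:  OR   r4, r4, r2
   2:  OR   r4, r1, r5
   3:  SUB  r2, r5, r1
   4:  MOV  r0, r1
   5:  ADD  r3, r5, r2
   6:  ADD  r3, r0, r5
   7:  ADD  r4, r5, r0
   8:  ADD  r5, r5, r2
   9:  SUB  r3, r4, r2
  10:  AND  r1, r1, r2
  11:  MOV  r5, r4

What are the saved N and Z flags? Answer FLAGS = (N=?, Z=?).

FLAGS = (N=1, Z=0)

after  0: r0=0xe6 r1=0xb7 r2=0x45 r3=0x49 r4=0x53 r5=0x39  N=0 Z=0
after  1: r0=0xe6 r1=0xb7 r2=0x45 r3=0x49 r4=0x57 r5=0x39  N=0 Z=0
after  2: r0=0xe6 r1=0xb7 r2=0x45 r3=0x49 r4=0xbf r5=0x39  N=1 Z=0
after  3: r0=0xe6 r1=0xb7 r2=0x82 r3=0x49 r4=0xbf r5=0x39  N=1 Z=0
after  4: r0=0xb7 r1=0xb7 r2=0x82 r3=0x49 r4=0xbf r5=0x39  N=1 Z=0
after  5: r0=0xb7 r1=0xb7 r2=0x82 r3=0xbb r4=0xbf r5=0x39  N=1 Z=0
-- IRQ taken; context saved, return-PC = 6 --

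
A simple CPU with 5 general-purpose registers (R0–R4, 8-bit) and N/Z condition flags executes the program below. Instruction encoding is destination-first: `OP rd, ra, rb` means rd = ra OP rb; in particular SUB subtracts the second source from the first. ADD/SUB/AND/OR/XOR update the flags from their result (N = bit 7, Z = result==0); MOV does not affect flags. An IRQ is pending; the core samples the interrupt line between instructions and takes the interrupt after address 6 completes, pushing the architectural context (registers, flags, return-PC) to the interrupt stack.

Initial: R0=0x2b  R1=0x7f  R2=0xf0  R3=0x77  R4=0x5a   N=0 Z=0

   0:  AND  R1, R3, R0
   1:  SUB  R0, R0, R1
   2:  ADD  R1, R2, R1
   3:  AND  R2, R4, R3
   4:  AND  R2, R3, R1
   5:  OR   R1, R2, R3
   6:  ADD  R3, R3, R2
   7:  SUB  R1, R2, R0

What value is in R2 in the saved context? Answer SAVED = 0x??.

after  0: R0=0x2b R1=0x23 R2=0xf0 R3=0x77 R4=0x5a  N=0 Z=0
after  1: R0=0x08 R1=0x23 R2=0xf0 R3=0x77 R4=0x5a  N=0 Z=0
after  2: R0=0x08 R1=0x13 R2=0xf0 R3=0x77 R4=0x5a  N=0 Z=0
after  3: R0=0x08 R1=0x13 R2=0x52 R3=0x77 R4=0x5a  N=0 Z=0
after  4: R0=0x08 R1=0x13 R2=0x13 R3=0x77 R4=0x5a  N=0 Z=0
after  5: R0=0x08 R1=0x77 R2=0x13 R3=0x77 R4=0x5a  N=0 Z=0
after  6: R0=0x08 R1=0x77 R2=0x13 R3=0x8a R4=0x5a  N=1 Z=0
-- IRQ taken; context saved, return-PC = 7 --

SAVED = 0x13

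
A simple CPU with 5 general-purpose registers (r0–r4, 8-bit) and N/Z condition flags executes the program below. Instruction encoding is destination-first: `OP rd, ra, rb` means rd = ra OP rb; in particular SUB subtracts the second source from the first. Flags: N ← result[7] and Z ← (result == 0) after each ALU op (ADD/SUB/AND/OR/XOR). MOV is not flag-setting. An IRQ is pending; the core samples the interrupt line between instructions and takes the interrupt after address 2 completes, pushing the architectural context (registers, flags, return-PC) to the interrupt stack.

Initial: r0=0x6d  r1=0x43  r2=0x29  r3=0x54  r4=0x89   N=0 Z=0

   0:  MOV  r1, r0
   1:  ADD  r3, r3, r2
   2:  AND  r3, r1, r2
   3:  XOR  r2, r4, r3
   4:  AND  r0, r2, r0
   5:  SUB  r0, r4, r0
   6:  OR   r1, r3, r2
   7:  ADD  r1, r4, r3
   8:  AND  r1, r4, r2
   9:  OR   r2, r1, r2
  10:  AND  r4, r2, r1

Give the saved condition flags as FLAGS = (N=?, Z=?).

after  0: r0=0x6d r1=0x6d r2=0x29 r3=0x54 r4=0x89  N=0 Z=0
after  1: r0=0x6d r1=0x6d r2=0x29 r3=0x7d r4=0x89  N=0 Z=0
after  2: r0=0x6d r1=0x6d r2=0x29 r3=0x29 r4=0x89  N=0 Z=0
-- IRQ taken; context saved, return-PC = 3 --

FLAGS = (N=0, Z=0)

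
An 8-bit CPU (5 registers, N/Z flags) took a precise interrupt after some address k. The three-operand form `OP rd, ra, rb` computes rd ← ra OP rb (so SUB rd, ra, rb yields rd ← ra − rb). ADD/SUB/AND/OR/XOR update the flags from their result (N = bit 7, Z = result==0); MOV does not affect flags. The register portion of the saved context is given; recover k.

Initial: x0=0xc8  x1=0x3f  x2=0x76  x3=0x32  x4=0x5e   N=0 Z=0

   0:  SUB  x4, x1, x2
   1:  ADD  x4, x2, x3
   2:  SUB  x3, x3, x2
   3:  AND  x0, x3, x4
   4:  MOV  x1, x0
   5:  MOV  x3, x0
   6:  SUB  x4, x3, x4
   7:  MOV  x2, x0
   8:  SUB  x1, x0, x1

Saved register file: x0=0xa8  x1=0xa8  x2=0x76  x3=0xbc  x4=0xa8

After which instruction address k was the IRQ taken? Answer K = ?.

K = 4

after  0: x0=0xc8 x1=0x3f x2=0x76 x3=0x32 x4=0xc9  N=1 Z=0
after  1: x0=0xc8 x1=0x3f x2=0x76 x3=0x32 x4=0xa8  N=1 Z=0
after  2: x0=0xc8 x1=0x3f x2=0x76 x3=0xbc x4=0xa8  N=1 Z=0
after  3: x0=0xa8 x1=0x3f x2=0x76 x3=0xbc x4=0xa8  N=1 Z=0
after  4: x0=0xa8 x1=0xa8 x2=0x76 x3=0xbc x4=0xa8  N=1 Z=0
-- IRQ taken; context saved, return-PC = 5 --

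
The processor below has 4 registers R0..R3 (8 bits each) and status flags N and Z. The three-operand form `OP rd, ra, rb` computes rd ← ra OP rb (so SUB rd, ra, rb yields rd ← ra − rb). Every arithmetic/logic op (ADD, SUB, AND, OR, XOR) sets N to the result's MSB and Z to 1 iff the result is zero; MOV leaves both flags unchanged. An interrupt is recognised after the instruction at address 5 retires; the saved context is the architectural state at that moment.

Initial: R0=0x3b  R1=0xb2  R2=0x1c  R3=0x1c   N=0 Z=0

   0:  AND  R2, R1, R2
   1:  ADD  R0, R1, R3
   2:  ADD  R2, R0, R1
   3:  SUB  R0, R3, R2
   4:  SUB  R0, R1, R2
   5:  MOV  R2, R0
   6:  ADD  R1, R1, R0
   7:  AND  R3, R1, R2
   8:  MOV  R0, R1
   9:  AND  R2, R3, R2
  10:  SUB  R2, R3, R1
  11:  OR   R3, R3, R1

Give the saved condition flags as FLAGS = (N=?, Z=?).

after  0: R0=0x3b R1=0xb2 R2=0x10 R3=0x1c  N=0 Z=0
after  1: R0=0xce R1=0xb2 R2=0x10 R3=0x1c  N=1 Z=0
after  2: R0=0xce R1=0xb2 R2=0x80 R3=0x1c  N=1 Z=0
after  3: R0=0x9c R1=0xb2 R2=0x80 R3=0x1c  N=1 Z=0
after  4: R0=0x32 R1=0xb2 R2=0x80 R3=0x1c  N=0 Z=0
after  5: R0=0x32 R1=0xb2 R2=0x32 R3=0x1c  N=0 Z=0
-- IRQ taken; context saved, return-PC = 6 --

FLAGS = (N=0, Z=0)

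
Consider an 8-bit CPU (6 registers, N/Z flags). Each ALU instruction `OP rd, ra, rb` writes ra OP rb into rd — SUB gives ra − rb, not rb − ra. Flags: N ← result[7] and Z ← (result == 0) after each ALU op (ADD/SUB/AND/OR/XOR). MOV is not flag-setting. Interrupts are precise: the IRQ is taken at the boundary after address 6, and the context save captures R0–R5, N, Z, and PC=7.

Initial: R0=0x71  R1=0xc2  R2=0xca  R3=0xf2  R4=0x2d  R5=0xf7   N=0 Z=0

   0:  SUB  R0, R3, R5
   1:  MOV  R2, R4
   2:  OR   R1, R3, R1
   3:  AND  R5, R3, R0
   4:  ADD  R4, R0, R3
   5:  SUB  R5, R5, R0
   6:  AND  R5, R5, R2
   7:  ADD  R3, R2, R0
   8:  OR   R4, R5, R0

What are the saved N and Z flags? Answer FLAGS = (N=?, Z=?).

FLAGS = (N=0, Z=0)

after  0: R0=0xfb R1=0xc2 R2=0xca R3=0xf2 R4=0x2d R5=0xf7  N=1 Z=0
after  1: R0=0xfb R1=0xc2 R2=0x2d R3=0xf2 R4=0x2d R5=0xf7  N=1 Z=0
after  2: R0=0xfb R1=0xf2 R2=0x2d R3=0xf2 R4=0x2d R5=0xf7  N=1 Z=0
after  3: R0=0xfb R1=0xf2 R2=0x2d R3=0xf2 R4=0x2d R5=0xf2  N=1 Z=0
after  4: R0=0xfb R1=0xf2 R2=0x2d R3=0xf2 R4=0xed R5=0xf2  N=1 Z=0
after  5: R0=0xfb R1=0xf2 R2=0x2d R3=0xf2 R4=0xed R5=0xf7  N=1 Z=0
after  6: R0=0xfb R1=0xf2 R2=0x2d R3=0xf2 R4=0xed R5=0x25  N=0 Z=0
-- IRQ taken; context saved, return-PC = 7 --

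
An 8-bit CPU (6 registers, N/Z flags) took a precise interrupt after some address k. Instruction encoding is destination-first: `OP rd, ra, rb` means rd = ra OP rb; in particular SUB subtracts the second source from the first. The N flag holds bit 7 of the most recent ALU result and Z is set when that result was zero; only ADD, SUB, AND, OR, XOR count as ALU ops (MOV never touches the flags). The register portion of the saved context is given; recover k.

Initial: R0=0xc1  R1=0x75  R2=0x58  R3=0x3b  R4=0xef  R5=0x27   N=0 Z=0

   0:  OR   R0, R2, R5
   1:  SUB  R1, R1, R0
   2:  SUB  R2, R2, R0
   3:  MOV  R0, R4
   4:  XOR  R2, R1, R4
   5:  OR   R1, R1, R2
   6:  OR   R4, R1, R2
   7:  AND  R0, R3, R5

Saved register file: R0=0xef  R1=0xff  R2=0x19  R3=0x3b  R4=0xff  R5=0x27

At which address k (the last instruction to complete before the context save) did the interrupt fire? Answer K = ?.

K = 6

after  0: R0=0x7f R1=0x75 R2=0x58 R3=0x3b R4=0xef R5=0x27  N=0 Z=0
after  1: R0=0x7f R1=0xf6 R2=0x58 R3=0x3b R4=0xef R5=0x27  N=1 Z=0
after  2: R0=0x7f R1=0xf6 R2=0xd9 R3=0x3b R4=0xef R5=0x27  N=1 Z=0
after  3: R0=0xef R1=0xf6 R2=0xd9 R3=0x3b R4=0xef R5=0x27  N=1 Z=0
after  4: R0=0xef R1=0xf6 R2=0x19 R3=0x3b R4=0xef R5=0x27  N=0 Z=0
after  5: R0=0xef R1=0xff R2=0x19 R3=0x3b R4=0xef R5=0x27  N=1 Z=0
after  6: R0=0xef R1=0xff R2=0x19 R3=0x3b R4=0xff R5=0x27  N=1 Z=0
-- IRQ taken; context saved, return-PC = 7 --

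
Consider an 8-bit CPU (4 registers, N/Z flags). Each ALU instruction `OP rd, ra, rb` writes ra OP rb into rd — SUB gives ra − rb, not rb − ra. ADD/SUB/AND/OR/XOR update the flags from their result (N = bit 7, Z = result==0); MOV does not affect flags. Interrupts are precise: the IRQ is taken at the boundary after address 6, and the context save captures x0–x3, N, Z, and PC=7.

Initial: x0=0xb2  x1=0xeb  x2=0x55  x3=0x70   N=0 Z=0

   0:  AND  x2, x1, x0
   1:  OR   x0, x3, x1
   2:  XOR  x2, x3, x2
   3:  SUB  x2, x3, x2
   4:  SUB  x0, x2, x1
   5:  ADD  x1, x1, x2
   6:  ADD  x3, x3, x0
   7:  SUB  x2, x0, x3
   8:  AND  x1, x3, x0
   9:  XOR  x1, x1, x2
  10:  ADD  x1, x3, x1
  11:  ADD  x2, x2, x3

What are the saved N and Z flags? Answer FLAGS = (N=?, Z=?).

FLAGS = (N=0, Z=0)

after  0: x0=0xb2 x1=0xeb x2=0xa2 x3=0x70  N=1 Z=0
after  1: x0=0xfb x1=0xeb x2=0xa2 x3=0x70  N=1 Z=0
after  2: x0=0xfb x1=0xeb x2=0xd2 x3=0x70  N=1 Z=0
after  3: x0=0xfb x1=0xeb x2=0x9e x3=0x70  N=1 Z=0
after  4: x0=0xb3 x1=0xeb x2=0x9e x3=0x70  N=1 Z=0
after  5: x0=0xb3 x1=0x89 x2=0x9e x3=0x70  N=1 Z=0
after  6: x0=0xb3 x1=0x89 x2=0x9e x3=0x23  N=0 Z=0
-- IRQ taken; context saved, return-PC = 7 --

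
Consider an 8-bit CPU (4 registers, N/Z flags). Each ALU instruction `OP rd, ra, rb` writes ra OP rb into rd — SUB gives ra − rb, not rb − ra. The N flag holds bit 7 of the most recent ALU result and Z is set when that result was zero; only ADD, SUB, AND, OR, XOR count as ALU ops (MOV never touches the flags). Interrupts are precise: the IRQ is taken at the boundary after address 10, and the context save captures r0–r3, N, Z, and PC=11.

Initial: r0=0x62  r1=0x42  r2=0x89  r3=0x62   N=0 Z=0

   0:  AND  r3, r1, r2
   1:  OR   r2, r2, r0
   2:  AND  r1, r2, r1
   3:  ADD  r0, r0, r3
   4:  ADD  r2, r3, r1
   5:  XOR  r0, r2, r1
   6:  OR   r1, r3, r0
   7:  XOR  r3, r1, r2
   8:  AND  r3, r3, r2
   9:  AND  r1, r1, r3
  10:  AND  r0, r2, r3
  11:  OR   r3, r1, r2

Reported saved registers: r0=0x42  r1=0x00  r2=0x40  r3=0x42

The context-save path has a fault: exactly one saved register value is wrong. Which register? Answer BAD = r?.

after  0: r0=0x62 r1=0x42 r2=0x89 r3=0x00  N=0 Z=1
after  1: r0=0x62 r1=0x42 r2=0xeb r3=0x00  N=1 Z=0
after  2: r0=0x62 r1=0x42 r2=0xeb r3=0x00  N=0 Z=0
after  3: r0=0x62 r1=0x42 r2=0xeb r3=0x00  N=0 Z=0
after  4: r0=0x62 r1=0x42 r2=0x42 r3=0x00  N=0 Z=0
after  5: r0=0x00 r1=0x42 r2=0x42 r3=0x00  N=0 Z=1
after  6: r0=0x00 r1=0x00 r2=0x42 r3=0x00  N=0 Z=1
after  7: r0=0x00 r1=0x00 r2=0x42 r3=0x42  N=0 Z=0
after  8: r0=0x00 r1=0x00 r2=0x42 r3=0x42  N=0 Z=0
after  9: r0=0x00 r1=0x00 r2=0x42 r3=0x42  N=0 Z=1
after 10: r0=0x42 r1=0x00 r2=0x42 r3=0x42  N=0 Z=0
-- IRQ taken; context saved, return-PC = 11 --
mismatch: r2: reported 0x40 vs actual 0x42

BAD = r2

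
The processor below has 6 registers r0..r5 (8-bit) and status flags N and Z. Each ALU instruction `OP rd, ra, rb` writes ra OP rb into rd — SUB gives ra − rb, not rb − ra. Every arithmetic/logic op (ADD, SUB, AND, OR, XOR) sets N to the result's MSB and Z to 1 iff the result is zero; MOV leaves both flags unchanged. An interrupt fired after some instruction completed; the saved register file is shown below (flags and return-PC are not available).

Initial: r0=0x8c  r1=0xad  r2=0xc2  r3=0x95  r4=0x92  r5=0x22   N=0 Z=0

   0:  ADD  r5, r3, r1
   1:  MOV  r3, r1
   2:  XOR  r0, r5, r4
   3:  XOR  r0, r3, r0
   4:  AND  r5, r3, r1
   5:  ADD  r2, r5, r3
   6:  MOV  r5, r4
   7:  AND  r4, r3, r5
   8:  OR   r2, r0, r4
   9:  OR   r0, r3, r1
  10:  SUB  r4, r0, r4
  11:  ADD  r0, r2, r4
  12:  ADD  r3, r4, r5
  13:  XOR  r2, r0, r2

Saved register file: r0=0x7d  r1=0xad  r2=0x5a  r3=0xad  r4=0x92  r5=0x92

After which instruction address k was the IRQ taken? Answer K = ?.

K = 6

after  0: r0=0x8c r1=0xad r2=0xc2 r3=0x95 r4=0x92 r5=0x42  N=0 Z=0
after  1: r0=0x8c r1=0xad r2=0xc2 r3=0xad r4=0x92 r5=0x42  N=0 Z=0
after  2: r0=0xd0 r1=0xad r2=0xc2 r3=0xad r4=0x92 r5=0x42  N=1 Z=0
after  3: r0=0x7d r1=0xad r2=0xc2 r3=0xad r4=0x92 r5=0x42  N=0 Z=0
after  4: r0=0x7d r1=0xad r2=0xc2 r3=0xad r4=0x92 r5=0xad  N=1 Z=0
after  5: r0=0x7d r1=0xad r2=0x5a r3=0xad r4=0x92 r5=0xad  N=0 Z=0
after  6: r0=0x7d r1=0xad r2=0x5a r3=0xad r4=0x92 r5=0x92  N=0 Z=0
-- IRQ taken; context saved, return-PC = 7 --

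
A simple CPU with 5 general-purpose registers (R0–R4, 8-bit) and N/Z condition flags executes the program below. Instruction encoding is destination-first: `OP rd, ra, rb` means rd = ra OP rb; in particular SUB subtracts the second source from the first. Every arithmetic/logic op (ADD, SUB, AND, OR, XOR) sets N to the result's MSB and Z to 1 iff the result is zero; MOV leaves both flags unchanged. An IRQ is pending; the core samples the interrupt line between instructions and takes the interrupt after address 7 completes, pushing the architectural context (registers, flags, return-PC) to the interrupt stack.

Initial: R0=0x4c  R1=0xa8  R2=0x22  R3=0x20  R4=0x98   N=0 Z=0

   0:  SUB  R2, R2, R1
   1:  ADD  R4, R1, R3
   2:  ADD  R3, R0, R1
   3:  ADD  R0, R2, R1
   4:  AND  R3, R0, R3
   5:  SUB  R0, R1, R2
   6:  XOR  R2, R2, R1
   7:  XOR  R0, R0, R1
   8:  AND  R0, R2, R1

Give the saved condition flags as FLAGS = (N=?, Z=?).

after  0: R0=0x4c R1=0xa8 R2=0x7a R3=0x20 R4=0x98  N=0 Z=0
after  1: R0=0x4c R1=0xa8 R2=0x7a R3=0x20 R4=0xc8  N=1 Z=0
after  2: R0=0x4c R1=0xa8 R2=0x7a R3=0xf4 R4=0xc8  N=1 Z=0
after  3: R0=0x22 R1=0xa8 R2=0x7a R3=0xf4 R4=0xc8  N=0 Z=0
after  4: R0=0x22 R1=0xa8 R2=0x7a R3=0x20 R4=0xc8  N=0 Z=0
after  5: R0=0x2e R1=0xa8 R2=0x7a R3=0x20 R4=0xc8  N=0 Z=0
after  6: R0=0x2e R1=0xa8 R2=0xd2 R3=0x20 R4=0xc8  N=1 Z=0
after  7: R0=0x86 R1=0xa8 R2=0xd2 R3=0x20 R4=0xc8  N=1 Z=0
-- IRQ taken; context saved, return-PC = 8 --

FLAGS = (N=1, Z=0)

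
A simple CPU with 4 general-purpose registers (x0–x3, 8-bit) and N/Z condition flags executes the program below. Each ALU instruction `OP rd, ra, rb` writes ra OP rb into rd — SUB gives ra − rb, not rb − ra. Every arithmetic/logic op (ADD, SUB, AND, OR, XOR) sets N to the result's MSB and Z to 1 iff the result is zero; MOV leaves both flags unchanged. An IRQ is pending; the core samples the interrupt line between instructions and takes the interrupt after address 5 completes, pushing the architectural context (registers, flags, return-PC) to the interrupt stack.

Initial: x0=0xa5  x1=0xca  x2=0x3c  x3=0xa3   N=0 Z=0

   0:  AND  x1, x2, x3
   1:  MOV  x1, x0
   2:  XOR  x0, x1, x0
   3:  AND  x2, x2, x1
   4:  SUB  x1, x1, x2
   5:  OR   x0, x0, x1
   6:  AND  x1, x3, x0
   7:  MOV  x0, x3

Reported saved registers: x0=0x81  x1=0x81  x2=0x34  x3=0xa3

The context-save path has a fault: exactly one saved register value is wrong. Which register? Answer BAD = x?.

BAD = x2

after  0: x0=0xa5 x1=0x20 x2=0x3c x3=0xa3  N=0 Z=0
after  1: x0=0xa5 x1=0xa5 x2=0x3c x3=0xa3  N=0 Z=0
after  2: x0=0x00 x1=0xa5 x2=0x3c x3=0xa3  N=0 Z=1
after  3: x0=0x00 x1=0xa5 x2=0x24 x3=0xa3  N=0 Z=0
after  4: x0=0x00 x1=0x81 x2=0x24 x3=0xa3  N=1 Z=0
after  5: x0=0x81 x1=0x81 x2=0x24 x3=0xa3  N=1 Z=0
-- IRQ taken; context saved, return-PC = 6 --
mismatch: x2: reported 0x34 vs actual 0x24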